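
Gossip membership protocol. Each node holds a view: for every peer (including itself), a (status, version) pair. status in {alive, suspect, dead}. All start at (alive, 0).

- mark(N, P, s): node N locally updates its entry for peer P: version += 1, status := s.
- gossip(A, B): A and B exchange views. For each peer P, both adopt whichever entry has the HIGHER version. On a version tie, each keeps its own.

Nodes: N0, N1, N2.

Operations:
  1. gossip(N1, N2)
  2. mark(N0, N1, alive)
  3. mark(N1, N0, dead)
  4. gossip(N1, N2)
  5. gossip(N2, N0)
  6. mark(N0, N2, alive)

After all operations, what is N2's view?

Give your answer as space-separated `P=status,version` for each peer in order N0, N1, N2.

Answer: N0=dead,1 N1=alive,1 N2=alive,0

Derivation:
Op 1: gossip N1<->N2 -> N1.N0=(alive,v0) N1.N1=(alive,v0) N1.N2=(alive,v0) | N2.N0=(alive,v0) N2.N1=(alive,v0) N2.N2=(alive,v0)
Op 2: N0 marks N1=alive -> (alive,v1)
Op 3: N1 marks N0=dead -> (dead,v1)
Op 4: gossip N1<->N2 -> N1.N0=(dead,v1) N1.N1=(alive,v0) N1.N2=(alive,v0) | N2.N0=(dead,v1) N2.N1=(alive,v0) N2.N2=(alive,v0)
Op 5: gossip N2<->N0 -> N2.N0=(dead,v1) N2.N1=(alive,v1) N2.N2=(alive,v0) | N0.N0=(dead,v1) N0.N1=(alive,v1) N0.N2=(alive,v0)
Op 6: N0 marks N2=alive -> (alive,v1)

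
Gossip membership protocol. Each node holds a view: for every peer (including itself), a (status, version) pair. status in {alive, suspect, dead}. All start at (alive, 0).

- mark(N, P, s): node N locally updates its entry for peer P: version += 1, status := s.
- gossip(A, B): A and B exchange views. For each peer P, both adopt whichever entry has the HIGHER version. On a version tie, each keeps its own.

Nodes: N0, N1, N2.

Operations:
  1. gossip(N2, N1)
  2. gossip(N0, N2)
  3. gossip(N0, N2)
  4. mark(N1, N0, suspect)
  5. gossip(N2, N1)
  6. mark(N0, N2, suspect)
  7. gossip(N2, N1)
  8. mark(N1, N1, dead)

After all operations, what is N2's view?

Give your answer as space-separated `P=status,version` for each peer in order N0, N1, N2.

Op 1: gossip N2<->N1 -> N2.N0=(alive,v0) N2.N1=(alive,v0) N2.N2=(alive,v0) | N1.N0=(alive,v0) N1.N1=(alive,v0) N1.N2=(alive,v0)
Op 2: gossip N0<->N2 -> N0.N0=(alive,v0) N0.N1=(alive,v0) N0.N2=(alive,v0) | N2.N0=(alive,v0) N2.N1=(alive,v0) N2.N2=(alive,v0)
Op 3: gossip N0<->N2 -> N0.N0=(alive,v0) N0.N1=(alive,v0) N0.N2=(alive,v0) | N2.N0=(alive,v0) N2.N1=(alive,v0) N2.N2=(alive,v0)
Op 4: N1 marks N0=suspect -> (suspect,v1)
Op 5: gossip N2<->N1 -> N2.N0=(suspect,v1) N2.N1=(alive,v0) N2.N2=(alive,v0) | N1.N0=(suspect,v1) N1.N1=(alive,v0) N1.N2=(alive,v0)
Op 6: N0 marks N2=suspect -> (suspect,v1)
Op 7: gossip N2<->N1 -> N2.N0=(suspect,v1) N2.N1=(alive,v0) N2.N2=(alive,v0) | N1.N0=(suspect,v1) N1.N1=(alive,v0) N1.N2=(alive,v0)
Op 8: N1 marks N1=dead -> (dead,v1)

Answer: N0=suspect,1 N1=alive,0 N2=alive,0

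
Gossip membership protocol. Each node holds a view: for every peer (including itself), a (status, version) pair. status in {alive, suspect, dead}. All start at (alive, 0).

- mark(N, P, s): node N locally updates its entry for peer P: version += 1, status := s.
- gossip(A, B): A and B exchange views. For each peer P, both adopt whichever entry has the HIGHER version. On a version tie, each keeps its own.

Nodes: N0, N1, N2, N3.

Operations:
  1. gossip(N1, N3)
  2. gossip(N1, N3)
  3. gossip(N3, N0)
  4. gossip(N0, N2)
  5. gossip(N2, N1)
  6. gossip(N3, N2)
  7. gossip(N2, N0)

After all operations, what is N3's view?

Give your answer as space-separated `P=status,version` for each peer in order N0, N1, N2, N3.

Answer: N0=alive,0 N1=alive,0 N2=alive,0 N3=alive,0

Derivation:
Op 1: gossip N1<->N3 -> N1.N0=(alive,v0) N1.N1=(alive,v0) N1.N2=(alive,v0) N1.N3=(alive,v0) | N3.N0=(alive,v0) N3.N1=(alive,v0) N3.N2=(alive,v0) N3.N3=(alive,v0)
Op 2: gossip N1<->N3 -> N1.N0=(alive,v0) N1.N1=(alive,v0) N1.N2=(alive,v0) N1.N3=(alive,v0) | N3.N0=(alive,v0) N3.N1=(alive,v0) N3.N2=(alive,v0) N3.N3=(alive,v0)
Op 3: gossip N3<->N0 -> N3.N0=(alive,v0) N3.N1=(alive,v0) N3.N2=(alive,v0) N3.N3=(alive,v0) | N0.N0=(alive,v0) N0.N1=(alive,v0) N0.N2=(alive,v0) N0.N3=(alive,v0)
Op 4: gossip N0<->N2 -> N0.N0=(alive,v0) N0.N1=(alive,v0) N0.N2=(alive,v0) N0.N3=(alive,v0) | N2.N0=(alive,v0) N2.N1=(alive,v0) N2.N2=(alive,v0) N2.N3=(alive,v0)
Op 5: gossip N2<->N1 -> N2.N0=(alive,v0) N2.N1=(alive,v0) N2.N2=(alive,v0) N2.N3=(alive,v0) | N1.N0=(alive,v0) N1.N1=(alive,v0) N1.N2=(alive,v0) N1.N3=(alive,v0)
Op 6: gossip N3<->N2 -> N3.N0=(alive,v0) N3.N1=(alive,v0) N3.N2=(alive,v0) N3.N3=(alive,v0) | N2.N0=(alive,v0) N2.N1=(alive,v0) N2.N2=(alive,v0) N2.N3=(alive,v0)
Op 7: gossip N2<->N0 -> N2.N0=(alive,v0) N2.N1=(alive,v0) N2.N2=(alive,v0) N2.N3=(alive,v0) | N0.N0=(alive,v0) N0.N1=(alive,v0) N0.N2=(alive,v0) N0.N3=(alive,v0)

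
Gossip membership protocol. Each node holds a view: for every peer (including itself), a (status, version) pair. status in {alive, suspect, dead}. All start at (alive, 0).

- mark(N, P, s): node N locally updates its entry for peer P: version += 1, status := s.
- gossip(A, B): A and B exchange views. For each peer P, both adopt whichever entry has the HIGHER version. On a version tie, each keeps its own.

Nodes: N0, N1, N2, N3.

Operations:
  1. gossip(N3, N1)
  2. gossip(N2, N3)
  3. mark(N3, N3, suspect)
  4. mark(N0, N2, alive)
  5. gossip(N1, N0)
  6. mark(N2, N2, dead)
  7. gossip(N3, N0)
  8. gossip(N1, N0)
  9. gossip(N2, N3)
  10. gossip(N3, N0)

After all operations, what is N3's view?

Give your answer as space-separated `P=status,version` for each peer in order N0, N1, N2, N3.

Op 1: gossip N3<->N1 -> N3.N0=(alive,v0) N3.N1=(alive,v0) N3.N2=(alive,v0) N3.N3=(alive,v0) | N1.N0=(alive,v0) N1.N1=(alive,v0) N1.N2=(alive,v0) N1.N3=(alive,v0)
Op 2: gossip N2<->N3 -> N2.N0=(alive,v0) N2.N1=(alive,v0) N2.N2=(alive,v0) N2.N3=(alive,v0) | N3.N0=(alive,v0) N3.N1=(alive,v0) N3.N2=(alive,v0) N3.N3=(alive,v0)
Op 3: N3 marks N3=suspect -> (suspect,v1)
Op 4: N0 marks N2=alive -> (alive,v1)
Op 5: gossip N1<->N0 -> N1.N0=(alive,v0) N1.N1=(alive,v0) N1.N2=(alive,v1) N1.N3=(alive,v0) | N0.N0=(alive,v0) N0.N1=(alive,v0) N0.N2=(alive,v1) N0.N3=(alive,v0)
Op 6: N2 marks N2=dead -> (dead,v1)
Op 7: gossip N3<->N0 -> N3.N0=(alive,v0) N3.N1=(alive,v0) N3.N2=(alive,v1) N3.N3=(suspect,v1) | N0.N0=(alive,v0) N0.N1=(alive,v0) N0.N2=(alive,v1) N0.N3=(suspect,v1)
Op 8: gossip N1<->N0 -> N1.N0=(alive,v0) N1.N1=(alive,v0) N1.N2=(alive,v1) N1.N3=(suspect,v1) | N0.N0=(alive,v0) N0.N1=(alive,v0) N0.N2=(alive,v1) N0.N3=(suspect,v1)
Op 9: gossip N2<->N3 -> N2.N0=(alive,v0) N2.N1=(alive,v0) N2.N2=(dead,v1) N2.N3=(suspect,v1) | N3.N0=(alive,v0) N3.N1=(alive,v0) N3.N2=(alive,v1) N3.N3=(suspect,v1)
Op 10: gossip N3<->N0 -> N3.N0=(alive,v0) N3.N1=(alive,v0) N3.N2=(alive,v1) N3.N3=(suspect,v1) | N0.N0=(alive,v0) N0.N1=(alive,v0) N0.N2=(alive,v1) N0.N3=(suspect,v1)

Answer: N0=alive,0 N1=alive,0 N2=alive,1 N3=suspect,1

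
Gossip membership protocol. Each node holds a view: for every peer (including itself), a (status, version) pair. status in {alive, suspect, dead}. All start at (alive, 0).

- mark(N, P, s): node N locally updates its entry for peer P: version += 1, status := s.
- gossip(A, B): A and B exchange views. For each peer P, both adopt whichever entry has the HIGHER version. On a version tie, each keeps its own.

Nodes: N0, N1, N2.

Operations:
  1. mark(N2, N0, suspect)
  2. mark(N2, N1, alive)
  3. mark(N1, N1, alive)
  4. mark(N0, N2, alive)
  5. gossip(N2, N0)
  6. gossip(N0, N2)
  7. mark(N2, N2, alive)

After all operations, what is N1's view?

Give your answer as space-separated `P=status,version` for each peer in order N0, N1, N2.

Answer: N0=alive,0 N1=alive,1 N2=alive,0

Derivation:
Op 1: N2 marks N0=suspect -> (suspect,v1)
Op 2: N2 marks N1=alive -> (alive,v1)
Op 3: N1 marks N1=alive -> (alive,v1)
Op 4: N0 marks N2=alive -> (alive,v1)
Op 5: gossip N2<->N0 -> N2.N0=(suspect,v1) N2.N1=(alive,v1) N2.N2=(alive,v1) | N0.N0=(suspect,v1) N0.N1=(alive,v1) N0.N2=(alive,v1)
Op 6: gossip N0<->N2 -> N0.N0=(suspect,v1) N0.N1=(alive,v1) N0.N2=(alive,v1) | N2.N0=(suspect,v1) N2.N1=(alive,v1) N2.N2=(alive,v1)
Op 7: N2 marks N2=alive -> (alive,v2)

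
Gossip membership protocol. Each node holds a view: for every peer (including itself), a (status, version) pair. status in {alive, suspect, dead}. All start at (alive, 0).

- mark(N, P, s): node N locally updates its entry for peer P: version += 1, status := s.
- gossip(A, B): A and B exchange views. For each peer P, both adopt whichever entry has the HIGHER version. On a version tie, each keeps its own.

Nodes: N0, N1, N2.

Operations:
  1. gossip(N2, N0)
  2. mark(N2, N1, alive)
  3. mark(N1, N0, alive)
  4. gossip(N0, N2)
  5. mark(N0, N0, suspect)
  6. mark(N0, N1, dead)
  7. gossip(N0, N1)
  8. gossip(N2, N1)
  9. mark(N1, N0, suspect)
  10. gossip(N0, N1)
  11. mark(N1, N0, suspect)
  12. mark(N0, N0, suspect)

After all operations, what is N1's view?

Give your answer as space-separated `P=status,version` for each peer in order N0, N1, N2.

Answer: N0=suspect,3 N1=dead,2 N2=alive,0

Derivation:
Op 1: gossip N2<->N0 -> N2.N0=(alive,v0) N2.N1=(alive,v0) N2.N2=(alive,v0) | N0.N0=(alive,v0) N0.N1=(alive,v0) N0.N2=(alive,v0)
Op 2: N2 marks N1=alive -> (alive,v1)
Op 3: N1 marks N0=alive -> (alive,v1)
Op 4: gossip N0<->N2 -> N0.N0=(alive,v0) N0.N1=(alive,v1) N0.N2=(alive,v0) | N2.N0=(alive,v0) N2.N1=(alive,v1) N2.N2=(alive,v0)
Op 5: N0 marks N0=suspect -> (suspect,v1)
Op 6: N0 marks N1=dead -> (dead,v2)
Op 7: gossip N0<->N1 -> N0.N0=(suspect,v1) N0.N1=(dead,v2) N0.N2=(alive,v0) | N1.N0=(alive,v1) N1.N1=(dead,v2) N1.N2=(alive,v0)
Op 8: gossip N2<->N1 -> N2.N0=(alive,v1) N2.N1=(dead,v2) N2.N2=(alive,v0) | N1.N0=(alive,v1) N1.N1=(dead,v2) N1.N2=(alive,v0)
Op 9: N1 marks N0=suspect -> (suspect,v2)
Op 10: gossip N0<->N1 -> N0.N0=(suspect,v2) N0.N1=(dead,v2) N0.N2=(alive,v0) | N1.N0=(suspect,v2) N1.N1=(dead,v2) N1.N2=(alive,v0)
Op 11: N1 marks N0=suspect -> (suspect,v3)
Op 12: N0 marks N0=suspect -> (suspect,v3)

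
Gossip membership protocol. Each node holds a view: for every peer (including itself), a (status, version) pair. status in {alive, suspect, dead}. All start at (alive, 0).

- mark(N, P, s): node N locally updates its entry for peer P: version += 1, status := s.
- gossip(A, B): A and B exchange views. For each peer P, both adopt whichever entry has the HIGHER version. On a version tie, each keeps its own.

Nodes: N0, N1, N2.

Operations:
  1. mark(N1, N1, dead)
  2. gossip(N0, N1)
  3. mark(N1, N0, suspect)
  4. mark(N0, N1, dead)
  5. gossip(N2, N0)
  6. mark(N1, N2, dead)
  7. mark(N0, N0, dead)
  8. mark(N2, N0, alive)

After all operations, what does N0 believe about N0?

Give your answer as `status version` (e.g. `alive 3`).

Op 1: N1 marks N1=dead -> (dead,v1)
Op 2: gossip N0<->N1 -> N0.N0=(alive,v0) N0.N1=(dead,v1) N0.N2=(alive,v0) | N1.N0=(alive,v0) N1.N1=(dead,v1) N1.N2=(alive,v0)
Op 3: N1 marks N0=suspect -> (suspect,v1)
Op 4: N0 marks N1=dead -> (dead,v2)
Op 5: gossip N2<->N0 -> N2.N0=(alive,v0) N2.N1=(dead,v2) N2.N2=(alive,v0) | N0.N0=(alive,v0) N0.N1=(dead,v2) N0.N2=(alive,v0)
Op 6: N1 marks N2=dead -> (dead,v1)
Op 7: N0 marks N0=dead -> (dead,v1)
Op 8: N2 marks N0=alive -> (alive,v1)

Answer: dead 1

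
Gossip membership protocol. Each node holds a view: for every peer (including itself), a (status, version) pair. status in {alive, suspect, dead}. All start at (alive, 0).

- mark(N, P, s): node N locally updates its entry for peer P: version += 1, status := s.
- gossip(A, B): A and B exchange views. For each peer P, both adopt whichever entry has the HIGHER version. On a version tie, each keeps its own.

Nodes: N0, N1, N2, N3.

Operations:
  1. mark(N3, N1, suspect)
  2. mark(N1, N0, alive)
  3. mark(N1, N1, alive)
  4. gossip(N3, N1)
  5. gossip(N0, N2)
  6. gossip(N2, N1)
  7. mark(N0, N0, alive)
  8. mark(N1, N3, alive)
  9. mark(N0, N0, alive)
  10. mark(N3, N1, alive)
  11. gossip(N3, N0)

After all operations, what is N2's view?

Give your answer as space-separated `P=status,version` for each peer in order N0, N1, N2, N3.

Answer: N0=alive,1 N1=alive,1 N2=alive,0 N3=alive,0

Derivation:
Op 1: N3 marks N1=suspect -> (suspect,v1)
Op 2: N1 marks N0=alive -> (alive,v1)
Op 3: N1 marks N1=alive -> (alive,v1)
Op 4: gossip N3<->N1 -> N3.N0=(alive,v1) N3.N1=(suspect,v1) N3.N2=(alive,v0) N3.N3=(alive,v0) | N1.N0=(alive,v1) N1.N1=(alive,v1) N1.N2=(alive,v0) N1.N3=(alive,v0)
Op 5: gossip N0<->N2 -> N0.N0=(alive,v0) N0.N1=(alive,v0) N0.N2=(alive,v0) N0.N3=(alive,v0) | N2.N0=(alive,v0) N2.N1=(alive,v0) N2.N2=(alive,v0) N2.N3=(alive,v0)
Op 6: gossip N2<->N1 -> N2.N0=(alive,v1) N2.N1=(alive,v1) N2.N2=(alive,v0) N2.N3=(alive,v0) | N1.N0=(alive,v1) N1.N1=(alive,v1) N1.N2=(alive,v0) N1.N3=(alive,v0)
Op 7: N0 marks N0=alive -> (alive,v1)
Op 8: N1 marks N3=alive -> (alive,v1)
Op 9: N0 marks N0=alive -> (alive,v2)
Op 10: N3 marks N1=alive -> (alive,v2)
Op 11: gossip N3<->N0 -> N3.N0=(alive,v2) N3.N1=(alive,v2) N3.N2=(alive,v0) N3.N3=(alive,v0) | N0.N0=(alive,v2) N0.N1=(alive,v2) N0.N2=(alive,v0) N0.N3=(alive,v0)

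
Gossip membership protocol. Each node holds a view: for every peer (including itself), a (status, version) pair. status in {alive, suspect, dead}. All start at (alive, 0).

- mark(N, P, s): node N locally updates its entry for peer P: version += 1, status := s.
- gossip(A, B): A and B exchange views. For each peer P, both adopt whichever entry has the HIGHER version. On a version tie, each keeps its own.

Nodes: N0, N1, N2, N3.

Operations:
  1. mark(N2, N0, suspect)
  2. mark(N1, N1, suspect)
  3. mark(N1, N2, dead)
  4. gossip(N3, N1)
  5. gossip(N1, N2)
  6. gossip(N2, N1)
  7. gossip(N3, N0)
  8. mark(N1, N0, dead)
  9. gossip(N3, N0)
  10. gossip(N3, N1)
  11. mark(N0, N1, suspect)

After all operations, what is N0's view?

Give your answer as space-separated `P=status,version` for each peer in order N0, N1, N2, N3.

Op 1: N2 marks N0=suspect -> (suspect,v1)
Op 2: N1 marks N1=suspect -> (suspect,v1)
Op 3: N1 marks N2=dead -> (dead,v1)
Op 4: gossip N3<->N1 -> N3.N0=(alive,v0) N3.N1=(suspect,v1) N3.N2=(dead,v1) N3.N3=(alive,v0) | N1.N0=(alive,v0) N1.N1=(suspect,v1) N1.N2=(dead,v1) N1.N3=(alive,v0)
Op 5: gossip N1<->N2 -> N1.N0=(suspect,v1) N1.N1=(suspect,v1) N1.N2=(dead,v1) N1.N3=(alive,v0) | N2.N0=(suspect,v1) N2.N1=(suspect,v1) N2.N2=(dead,v1) N2.N3=(alive,v0)
Op 6: gossip N2<->N1 -> N2.N0=(suspect,v1) N2.N1=(suspect,v1) N2.N2=(dead,v1) N2.N3=(alive,v0) | N1.N0=(suspect,v1) N1.N1=(suspect,v1) N1.N2=(dead,v1) N1.N3=(alive,v0)
Op 7: gossip N3<->N0 -> N3.N0=(alive,v0) N3.N1=(suspect,v1) N3.N2=(dead,v1) N3.N3=(alive,v0) | N0.N0=(alive,v0) N0.N1=(suspect,v1) N0.N2=(dead,v1) N0.N3=(alive,v0)
Op 8: N1 marks N0=dead -> (dead,v2)
Op 9: gossip N3<->N0 -> N3.N0=(alive,v0) N3.N1=(suspect,v1) N3.N2=(dead,v1) N3.N3=(alive,v0) | N0.N0=(alive,v0) N0.N1=(suspect,v1) N0.N2=(dead,v1) N0.N3=(alive,v0)
Op 10: gossip N3<->N1 -> N3.N0=(dead,v2) N3.N1=(suspect,v1) N3.N2=(dead,v1) N3.N3=(alive,v0) | N1.N0=(dead,v2) N1.N1=(suspect,v1) N1.N2=(dead,v1) N1.N3=(alive,v0)
Op 11: N0 marks N1=suspect -> (suspect,v2)

Answer: N0=alive,0 N1=suspect,2 N2=dead,1 N3=alive,0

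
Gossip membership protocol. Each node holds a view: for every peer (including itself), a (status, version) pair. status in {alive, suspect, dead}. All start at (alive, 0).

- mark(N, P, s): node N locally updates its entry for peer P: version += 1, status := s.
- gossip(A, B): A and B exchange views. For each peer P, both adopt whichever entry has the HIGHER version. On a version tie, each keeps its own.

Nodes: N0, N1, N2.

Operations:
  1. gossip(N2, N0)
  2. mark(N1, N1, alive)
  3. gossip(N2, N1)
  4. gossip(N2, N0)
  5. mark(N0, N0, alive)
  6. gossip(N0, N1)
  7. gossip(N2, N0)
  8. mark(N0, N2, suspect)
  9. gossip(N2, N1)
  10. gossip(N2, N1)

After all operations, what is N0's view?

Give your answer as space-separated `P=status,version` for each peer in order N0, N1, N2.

Op 1: gossip N2<->N0 -> N2.N0=(alive,v0) N2.N1=(alive,v0) N2.N2=(alive,v0) | N0.N0=(alive,v0) N0.N1=(alive,v0) N0.N2=(alive,v0)
Op 2: N1 marks N1=alive -> (alive,v1)
Op 3: gossip N2<->N1 -> N2.N0=(alive,v0) N2.N1=(alive,v1) N2.N2=(alive,v0) | N1.N0=(alive,v0) N1.N1=(alive,v1) N1.N2=(alive,v0)
Op 4: gossip N2<->N0 -> N2.N0=(alive,v0) N2.N1=(alive,v1) N2.N2=(alive,v0) | N0.N0=(alive,v0) N0.N1=(alive,v1) N0.N2=(alive,v0)
Op 5: N0 marks N0=alive -> (alive,v1)
Op 6: gossip N0<->N1 -> N0.N0=(alive,v1) N0.N1=(alive,v1) N0.N2=(alive,v0) | N1.N0=(alive,v1) N1.N1=(alive,v1) N1.N2=(alive,v0)
Op 7: gossip N2<->N0 -> N2.N0=(alive,v1) N2.N1=(alive,v1) N2.N2=(alive,v0) | N0.N0=(alive,v1) N0.N1=(alive,v1) N0.N2=(alive,v0)
Op 8: N0 marks N2=suspect -> (suspect,v1)
Op 9: gossip N2<->N1 -> N2.N0=(alive,v1) N2.N1=(alive,v1) N2.N2=(alive,v0) | N1.N0=(alive,v1) N1.N1=(alive,v1) N1.N2=(alive,v0)
Op 10: gossip N2<->N1 -> N2.N0=(alive,v1) N2.N1=(alive,v1) N2.N2=(alive,v0) | N1.N0=(alive,v1) N1.N1=(alive,v1) N1.N2=(alive,v0)

Answer: N0=alive,1 N1=alive,1 N2=suspect,1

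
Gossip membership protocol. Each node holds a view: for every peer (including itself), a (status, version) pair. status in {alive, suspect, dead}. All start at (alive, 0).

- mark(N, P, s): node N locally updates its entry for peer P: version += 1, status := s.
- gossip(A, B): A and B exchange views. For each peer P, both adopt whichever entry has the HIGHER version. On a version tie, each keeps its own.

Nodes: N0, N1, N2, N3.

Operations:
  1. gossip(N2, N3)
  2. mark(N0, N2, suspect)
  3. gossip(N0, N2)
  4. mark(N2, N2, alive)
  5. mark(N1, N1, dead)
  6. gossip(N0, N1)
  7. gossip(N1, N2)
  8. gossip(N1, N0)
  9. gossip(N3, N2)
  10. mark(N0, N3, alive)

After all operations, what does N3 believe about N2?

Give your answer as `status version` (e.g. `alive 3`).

Answer: alive 2

Derivation:
Op 1: gossip N2<->N3 -> N2.N0=(alive,v0) N2.N1=(alive,v0) N2.N2=(alive,v0) N2.N3=(alive,v0) | N3.N0=(alive,v0) N3.N1=(alive,v0) N3.N2=(alive,v0) N3.N3=(alive,v0)
Op 2: N0 marks N2=suspect -> (suspect,v1)
Op 3: gossip N0<->N2 -> N0.N0=(alive,v0) N0.N1=(alive,v0) N0.N2=(suspect,v1) N0.N3=(alive,v0) | N2.N0=(alive,v0) N2.N1=(alive,v0) N2.N2=(suspect,v1) N2.N3=(alive,v0)
Op 4: N2 marks N2=alive -> (alive,v2)
Op 5: N1 marks N1=dead -> (dead,v1)
Op 6: gossip N0<->N1 -> N0.N0=(alive,v0) N0.N1=(dead,v1) N0.N2=(suspect,v1) N0.N3=(alive,v0) | N1.N0=(alive,v0) N1.N1=(dead,v1) N1.N2=(suspect,v1) N1.N3=(alive,v0)
Op 7: gossip N1<->N2 -> N1.N0=(alive,v0) N1.N1=(dead,v1) N1.N2=(alive,v2) N1.N3=(alive,v0) | N2.N0=(alive,v0) N2.N1=(dead,v1) N2.N2=(alive,v2) N2.N3=(alive,v0)
Op 8: gossip N1<->N0 -> N1.N0=(alive,v0) N1.N1=(dead,v1) N1.N2=(alive,v2) N1.N3=(alive,v0) | N0.N0=(alive,v0) N0.N1=(dead,v1) N0.N2=(alive,v2) N0.N3=(alive,v0)
Op 9: gossip N3<->N2 -> N3.N0=(alive,v0) N3.N1=(dead,v1) N3.N2=(alive,v2) N3.N3=(alive,v0) | N2.N0=(alive,v0) N2.N1=(dead,v1) N2.N2=(alive,v2) N2.N3=(alive,v0)
Op 10: N0 marks N3=alive -> (alive,v1)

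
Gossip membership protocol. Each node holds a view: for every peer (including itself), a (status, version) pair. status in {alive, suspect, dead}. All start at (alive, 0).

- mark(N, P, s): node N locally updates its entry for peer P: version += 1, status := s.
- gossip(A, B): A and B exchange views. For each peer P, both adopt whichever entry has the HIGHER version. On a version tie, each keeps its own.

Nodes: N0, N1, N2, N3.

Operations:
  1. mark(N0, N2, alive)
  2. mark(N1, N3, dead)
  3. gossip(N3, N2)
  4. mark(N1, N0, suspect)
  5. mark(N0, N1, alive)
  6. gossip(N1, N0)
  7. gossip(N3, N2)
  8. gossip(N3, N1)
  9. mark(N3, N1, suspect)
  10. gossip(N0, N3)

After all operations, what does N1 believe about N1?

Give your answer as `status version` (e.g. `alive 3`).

Op 1: N0 marks N2=alive -> (alive,v1)
Op 2: N1 marks N3=dead -> (dead,v1)
Op 3: gossip N3<->N2 -> N3.N0=(alive,v0) N3.N1=(alive,v0) N3.N2=(alive,v0) N3.N3=(alive,v0) | N2.N0=(alive,v0) N2.N1=(alive,v0) N2.N2=(alive,v0) N2.N3=(alive,v0)
Op 4: N1 marks N0=suspect -> (suspect,v1)
Op 5: N0 marks N1=alive -> (alive,v1)
Op 6: gossip N1<->N0 -> N1.N0=(suspect,v1) N1.N1=(alive,v1) N1.N2=(alive,v1) N1.N3=(dead,v1) | N0.N0=(suspect,v1) N0.N1=(alive,v1) N0.N2=(alive,v1) N0.N3=(dead,v1)
Op 7: gossip N3<->N2 -> N3.N0=(alive,v0) N3.N1=(alive,v0) N3.N2=(alive,v0) N3.N3=(alive,v0) | N2.N0=(alive,v0) N2.N1=(alive,v0) N2.N2=(alive,v0) N2.N3=(alive,v0)
Op 8: gossip N3<->N1 -> N3.N0=(suspect,v1) N3.N1=(alive,v1) N3.N2=(alive,v1) N3.N3=(dead,v1) | N1.N0=(suspect,v1) N1.N1=(alive,v1) N1.N2=(alive,v1) N1.N3=(dead,v1)
Op 9: N3 marks N1=suspect -> (suspect,v2)
Op 10: gossip N0<->N3 -> N0.N0=(suspect,v1) N0.N1=(suspect,v2) N0.N2=(alive,v1) N0.N3=(dead,v1) | N3.N0=(suspect,v1) N3.N1=(suspect,v2) N3.N2=(alive,v1) N3.N3=(dead,v1)

Answer: alive 1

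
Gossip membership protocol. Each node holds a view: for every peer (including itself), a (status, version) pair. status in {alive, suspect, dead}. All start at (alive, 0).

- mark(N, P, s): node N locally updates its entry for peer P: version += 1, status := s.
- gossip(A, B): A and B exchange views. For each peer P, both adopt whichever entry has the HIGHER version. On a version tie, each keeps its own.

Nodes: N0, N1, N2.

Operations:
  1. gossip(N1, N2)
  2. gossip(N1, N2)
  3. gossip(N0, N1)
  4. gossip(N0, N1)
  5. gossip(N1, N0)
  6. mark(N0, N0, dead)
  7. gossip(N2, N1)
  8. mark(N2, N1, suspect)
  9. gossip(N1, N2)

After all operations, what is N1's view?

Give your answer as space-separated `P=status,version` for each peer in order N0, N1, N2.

Answer: N0=alive,0 N1=suspect,1 N2=alive,0

Derivation:
Op 1: gossip N1<->N2 -> N1.N0=(alive,v0) N1.N1=(alive,v0) N1.N2=(alive,v0) | N2.N0=(alive,v0) N2.N1=(alive,v0) N2.N2=(alive,v0)
Op 2: gossip N1<->N2 -> N1.N0=(alive,v0) N1.N1=(alive,v0) N1.N2=(alive,v0) | N2.N0=(alive,v0) N2.N1=(alive,v0) N2.N2=(alive,v0)
Op 3: gossip N0<->N1 -> N0.N0=(alive,v0) N0.N1=(alive,v0) N0.N2=(alive,v0) | N1.N0=(alive,v0) N1.N1=(alive,v0) N1.N2=(alive,v0)
Op 4: gossip N0<->N1 -> N0.N0=(alive,v0) N0.N1=(alive,v0) N0.N2=(alive,v0) | N1.N0=(alive,v0) N1.N1=(alive,v0) N1.N2=(alive,v0)
Op 5: gossip N1<->N0 -> N1.N0=(alive,v0) N1.N1=(alive,v0) N1.N2=(alive,v0) | N0.N0=(alive,v0) N0.N1=(alive,v0) N0.N2=(alive,v0)
Op 6: N0 marks N0=dead -> (dead,v1)
Op 7: gossip N2<->N1 -> N2.N0=(alive,v0) N2.N1=(alive,v0) N2.N2=(alive,v0) | N1.N0=(alive,v0) N1.N1=(alive,v0) N1.N2=(alive,v0)
Op 8: N2 marks N1=suspect -> (suspect,v1)
Op 9: gossip N1<->N2 -> N1.N0=(alive,v0) N1.N1=(suspect,v1) N1.N2=(alive,v0) | N2.N0=(alive,v0) N2.N1=(suspect,v1) N2.N2=(alive,v0)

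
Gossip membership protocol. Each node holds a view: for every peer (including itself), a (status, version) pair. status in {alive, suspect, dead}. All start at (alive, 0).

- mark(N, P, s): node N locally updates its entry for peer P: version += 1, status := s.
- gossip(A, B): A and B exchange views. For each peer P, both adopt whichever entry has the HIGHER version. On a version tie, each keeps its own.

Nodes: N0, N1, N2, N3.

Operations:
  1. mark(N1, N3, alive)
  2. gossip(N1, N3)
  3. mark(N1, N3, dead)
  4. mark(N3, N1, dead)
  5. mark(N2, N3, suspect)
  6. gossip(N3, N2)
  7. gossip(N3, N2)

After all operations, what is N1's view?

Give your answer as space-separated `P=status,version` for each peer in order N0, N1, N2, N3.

Answer: N0=alive,0 N1=alive,0 N2=alive,0 N3=dead,2

Derivation:
Op 1: N1 marks N3=alive -> (alive,v1)
Op 2: gossip N1<->N3 -> N1.N0=(alive,v0) N1.N1=(alive,v0) N1.N2=(alive,v0) N1.N3=(alive,v1) | N3.N0=(alive,v0) N3.N1=(alive,v0) N3.N2=(alive,v0) N3.N3=(alive,v1)
Op 3: N1 marks N3=dead -> (dead,v2)
Op 4: N3 marks N1=dead -> (dead,v1)
Op 5: N2 marks N3=suspect -> (suspect,v1)
Op 6: gossip N3<->N2 -> N3.N0=(alive,v0) N3.N1=(dead,v1) N3.N2=(alive,v0) N3.N3=(alive,v1) | N2.N0=(alive,v0) N2.N1=(dead,v1) N2.N2=(alive,v0) N2.N3=(suspect,v1)
Op 7: gossip N3<->N2 -> N3.N0=(alive,v0) N3.N1=(dead,v1) N3.N2=(alive,v0) N3.N3=(alive,v1) | N2.N0=(alive,v0) N2.N1=(dead,v1) N2.N2=(alive,v0) N2.N3=(suspect,v1)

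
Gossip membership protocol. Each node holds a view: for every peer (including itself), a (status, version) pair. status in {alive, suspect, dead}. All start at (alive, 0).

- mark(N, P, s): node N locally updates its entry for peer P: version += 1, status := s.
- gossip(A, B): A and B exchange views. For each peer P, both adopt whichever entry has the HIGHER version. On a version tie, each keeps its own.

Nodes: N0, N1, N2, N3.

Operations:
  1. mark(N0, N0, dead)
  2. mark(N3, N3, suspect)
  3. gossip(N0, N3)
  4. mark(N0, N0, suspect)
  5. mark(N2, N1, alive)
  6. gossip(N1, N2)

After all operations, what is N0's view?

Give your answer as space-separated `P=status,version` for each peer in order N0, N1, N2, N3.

Op 1: N0 marks N0=dead -> (dead,v1)
Op 2: N3 marks N3=suspect -> (suspect,v1)
Op 3: gossip N0<->N3 -> N0.N0=(dead,v1) N0.N1=(alive,v0) N0.N2=(alive,v0) N0.N3=(suspect,v1) | N3.N0=(dead,v1) N3.N1=(alive,v0) N3.N2=(alive,v0) N3.N3=(suspect,v1)
Op 4: N0 marks N0=suspect -> (suspect,v2)
Op 5: N2 marks N1=alive -> (alive,v1)
Op 6: gossip N1<->N2 -> N1.N0=(alive,v0) N1.N1=(alive,v1) N1.N2=(alive,v0) N1.N3=(alive,v0) | N2.N0=(alive,v0) N2.N1=(alive,v1) N2.N2=(alive,v0) N2.N3=(alive,v0)

Answer: N0=suspect,2 N1=alive,0 N2=alive,0 N3=suspect,1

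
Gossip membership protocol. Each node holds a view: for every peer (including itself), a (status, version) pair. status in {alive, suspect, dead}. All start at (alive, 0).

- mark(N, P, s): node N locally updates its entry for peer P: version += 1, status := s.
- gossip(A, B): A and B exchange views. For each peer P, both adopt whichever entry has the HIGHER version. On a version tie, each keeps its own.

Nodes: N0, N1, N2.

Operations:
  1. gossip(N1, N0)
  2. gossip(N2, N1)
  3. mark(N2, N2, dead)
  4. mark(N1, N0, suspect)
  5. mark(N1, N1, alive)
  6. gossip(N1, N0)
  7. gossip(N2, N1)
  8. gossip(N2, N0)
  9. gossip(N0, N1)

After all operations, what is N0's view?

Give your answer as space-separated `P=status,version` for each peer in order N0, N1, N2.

Answer: N0=suspect,1 N1=alive,1 N2=dead,1

Derivation:
Op 1: gossip N1<->N0 -> N1.N0=(alive,v0) N1.N1=(alive,v0) N1.N2=(alive,v0) | N0.N0=(alive,v0) N0.N1=(alive,v0) N0.N2=(alive,v0)
Op 2: gossip N2<->N1 -> N2.N0=(alive,v0) N2.N1=(alive,v0) N2.N2=(alive,v0) | N1.N0=(alive,v0) N1.N1=(alive,v0) N1.N2=(alive,v0)
Op 3: N2 marks N2=dead -> (dead,v1)
Op 4: N1 marks N0=suspect -> (suspect,v1)
Op 5: N1 marks N1=alive -> (alive,v1)
Op 6: gossip N1<->N0 -> N1.N0=(suspect,v1) N1.N1=(alive,v1) N1.N2=(alive,v0) | N0.N0=(suspect,v1) N0.N1=(alive,v1) N0.N2=(alive,v0)
Op 7: gossip N2<->N1 -> N2.N0=(suspect,v1) N2.N1=(alive,v1) N2.N2=(dead,v1) | N1.N0=(suspect,v1) N1.N1=(alive,v1) N1.N2=(dead,v1)
Op 8: gossip N2<->N0 -> N2.N0=(suspect,v1) N2.N1=(alive,v1) N2.N2=(dead,v1) | N0.N0=(suspect,v1) N0.N1=(alive,v1) N0.N2=(dead,v1)
Op 9: gossip N0<->N1 -> N0.N0=(suspect,v1) N0.N1=(alive,v1) N0.N2=(dead,v1) | N1.N0=(suspect,v1) N1.N1=(alive,v1) N1.N2=(dead,v1)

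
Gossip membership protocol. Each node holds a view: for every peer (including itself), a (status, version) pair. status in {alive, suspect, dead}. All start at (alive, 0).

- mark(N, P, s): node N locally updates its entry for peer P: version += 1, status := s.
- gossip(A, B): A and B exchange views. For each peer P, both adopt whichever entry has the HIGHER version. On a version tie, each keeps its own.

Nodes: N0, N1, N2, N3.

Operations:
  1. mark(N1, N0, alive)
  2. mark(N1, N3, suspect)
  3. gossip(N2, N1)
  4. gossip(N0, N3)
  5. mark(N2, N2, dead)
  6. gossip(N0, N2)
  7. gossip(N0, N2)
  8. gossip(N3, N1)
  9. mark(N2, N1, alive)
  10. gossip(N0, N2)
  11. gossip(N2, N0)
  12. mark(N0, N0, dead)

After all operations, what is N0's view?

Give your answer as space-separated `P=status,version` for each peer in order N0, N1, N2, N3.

Op 1: N1 marks N0=alive -> (alive,v1)
Op 2: N1 marks N3=suspect -> (suspect,v1)
Op 3: gossip N2<->N1 -> N2.N0=(alive,v1) N2.N1=(alive,v0) N2.N2=(alive,v0) N2.N3=(suspect,v1) | N1.N0=(alive,v1) N1.N1=(alive,v0) N1.N2=(alive,v0) N1.N3=(suspect,v1)
Op 4: gossip N0<->N3 -> N0.N0=(alive,v0) N0.N1=(alive,v0) N0.N2=(alive,v0) N0.N3=(alive,v0) | N3.N0=(alive,v0) N3.N1=(alive,v0) N3.N2=(alive,v0) N3.N3=(alive,v0)
Op 5: N2 marks N2=dead -> (dead,v1)
Op 6: gossip N0<->N2 -> N0.N0=(alive,v1) N0.N1=(alive,v0) N0.N2=(dead,v1) N0.N3=(suspect,v1) | N2.N0=(alive,v1) N2.N1=(alive,v0) N2.N2=(dead,v1) N2.N3=(suspect,v1)
Op 7: gossip N0<->N2 -> N0.N0=(alive,v1) N0.N1=(alive,v0) N0.N2=(dead,v1) N0.N3=(suspect,v1) | N2.N0=(alive,v1) N2.N1=(alive,v0) N2.N2=(dead,v1) N2.N3=(suspect,v1)
Op 8: gossip N3<->N1 -> N3.N0=(alive,v1) N3.N1=(alive,v0) N3.N2=(alive,v0) N3.N3=(suspect,v1) | N1.N0=(alive,v1) N1.N1=(alive,v0) N1.N2=(alive,v0) N1.N3=(suspect,v1)
Op 9: N2 marks N1=alive -> (alive,v1)
Op 10: gossip N0<->N2 -> N0.N0=(alive,v1) N0.N1=(alive,v1) N0.N2=(dead,v1) N0.N3=(suspect,v1) | N2.N0=(alive,v1) N2.N1=(alive,v1) N2.N2=(dead,v1) N2.N3=(suspect,v1)
Op 11: gossip N2<->N0 -> N2.N0=(alive,v1) N2.N1=(alive,v1) N2.N2=(dead,v1) N2.N3=(suspect,v1) | N0.N0=(alive,v1) N0.N1=(alive,v1) N0.N2=(dead,v1) N0.N3=(suspect,v1)
Op 12: N0 marks N0=dead -> (dead,v2)

Answer: N0=dead,2 N1=alive,1 N2=dead,1 N3=suspect,1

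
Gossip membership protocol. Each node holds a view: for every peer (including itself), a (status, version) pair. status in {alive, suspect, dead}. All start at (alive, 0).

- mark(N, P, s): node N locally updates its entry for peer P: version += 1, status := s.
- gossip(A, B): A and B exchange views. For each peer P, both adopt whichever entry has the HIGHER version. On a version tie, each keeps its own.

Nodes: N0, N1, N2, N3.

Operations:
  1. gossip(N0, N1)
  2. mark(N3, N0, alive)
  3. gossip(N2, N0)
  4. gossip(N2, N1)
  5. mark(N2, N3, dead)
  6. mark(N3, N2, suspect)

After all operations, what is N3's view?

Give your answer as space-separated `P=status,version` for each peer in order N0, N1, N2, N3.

Op 1: gossip N0<->N1 -> N0.N0=(alive,v0) N0.N1=(alive,v0) N0.N2=(alive,v0) N0.N3=(alive,v0) | N1.N0=(alive,v0) N1.N1=(alive,v0) N1.N2=(alive,v0) N1.N3=(alive,v0)
Op 2: N3 marks N0=alive -> (alive,v1)
Op 3: gossip N2<->N0 -> N2.N0=(alive,v0) N2.N1=(alive,v0) N2.N2=(alive,v0) N2.N3=(alive,v0) | N0.N0=(alive,v0) N0.N1=(alive,v0) N0.N2=(alive,v0) N0.N3=(alive,v0)
Op 4: gossip N2<->N1 -> N2.N0=(alive,v0) N2.N1=(alive,v0) N2.N2=(alive,v0) N2.N3=(alive,v0) | N1.N0=(alive,v0) N1.N1=(alive,v0) N1.N2=(alive,v0) N1.N3=(alive,v0)
Op 5: N2 marks N3=dead -> (dead,v1)
Op 6: N3 marks N2=suspect -> (suspect,v1)

Answer: N0=alive,1 N1=alive,0 N2=suspect,1 N3=alive,0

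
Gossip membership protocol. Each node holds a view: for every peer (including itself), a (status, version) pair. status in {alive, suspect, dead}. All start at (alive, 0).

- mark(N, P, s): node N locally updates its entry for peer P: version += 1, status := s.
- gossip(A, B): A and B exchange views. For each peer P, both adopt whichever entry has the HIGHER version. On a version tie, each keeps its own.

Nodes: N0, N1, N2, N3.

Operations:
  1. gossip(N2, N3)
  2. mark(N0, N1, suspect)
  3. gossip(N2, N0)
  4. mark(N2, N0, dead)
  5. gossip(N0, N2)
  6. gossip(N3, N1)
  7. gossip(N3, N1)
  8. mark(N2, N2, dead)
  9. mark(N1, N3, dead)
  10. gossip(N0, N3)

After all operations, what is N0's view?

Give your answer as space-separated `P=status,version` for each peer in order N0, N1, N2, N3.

Op 1: gossip N2<->N3 -> N2.N0=(alive,v0) N2.N1=(alive,v0) N2.N2=(alive,v0) N2.N3=(alive,v0) | N3.N0=(alive,v0) N3.N1=(alive,v0) N3.N2=(alive,v0) N3.N3=(alive,v0)
Op 2: N0 marks N1=suspect -> (suspect,v1)
Op 3: gossip N2<->N0 -> N2.N0=(alive,v0) N2.N1=(suspect,v1) N2.N2=(alive,v0) N2.N3=(alive,v0) | N0.N0=(alive,v0) N0.N1=(suspect,v1) N0.N2=(alive,v0) N0.N3=(alive,v0)
Op 4: N2 marks N0=dead -> (dead,v1)
Op 5: gossip N0<->N2 -> N0.N0=(dead,v1) N0.N1=(suspect,v1) N0.N2=(alive,v0) N0.N3=(alive,v0) | N2.N0=(dead,v1) N2.N1=(suspect,v1) N2.N2=(alive,v0) N2.N3=(alive,v0)
Op 6: gossip N3<->N1 -> N3.N0=(alive,v0) N3.N1=(alive,v0) N3.N2=(alive,v0) N3.N3=(alive,v0) | N1.N0=(alive,v0) N1.N1=(alive,v0) N1.N2=(alive,v0) N1.N3=(alive,v0)
Op 7: gossip N3<->N1 -> N3.N0=(alive,v0) N3.N1=(alive,v0) N3.N2=(alive,v0) N3.N3=(alive,v0) | N1.N0=(alive,v0) N1.N1=(alive,v0) N1.N2=(alive,v0) N1.N3=(alive,v0)
Op 8: N2 marks N2=dead -> (dead,v1)
Op 9: N1 marks N3=dead -> (dead,v1)
Op 10: gossip N0<->N3 -> N0.N0=(dead,v1) N0.N1=(suspect,v1) N0.N2=(alive,v0) N0.N3=(alive,v0) | N3.N0=(dead,v1) N3.N1=(suspect,v1) N3.N2=(alive,v0) N3.N3=(alive,v0)

Answer: N0=dead,1 N1=suspect,1 N2=alive,0 N3=alive,0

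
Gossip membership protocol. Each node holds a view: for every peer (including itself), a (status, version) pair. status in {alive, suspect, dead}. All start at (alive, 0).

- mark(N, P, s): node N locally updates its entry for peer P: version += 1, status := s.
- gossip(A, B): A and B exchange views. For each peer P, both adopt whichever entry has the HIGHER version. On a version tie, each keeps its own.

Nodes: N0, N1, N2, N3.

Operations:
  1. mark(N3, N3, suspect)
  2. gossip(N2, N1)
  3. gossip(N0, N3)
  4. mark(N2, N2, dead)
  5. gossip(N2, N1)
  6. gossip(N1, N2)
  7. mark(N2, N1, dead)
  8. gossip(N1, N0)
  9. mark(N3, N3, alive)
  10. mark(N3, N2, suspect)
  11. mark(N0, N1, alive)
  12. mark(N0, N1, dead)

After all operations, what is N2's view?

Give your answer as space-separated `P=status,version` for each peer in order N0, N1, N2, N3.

Answer: N0=alive,0 N1=dead,1 N2=dead,1 N3=alive,0

Derivation:
Op 1: N3 marks N3=suspect -> (suspect,v1)
Op 2: gossip N2<->N1 -> N2.N0=(alive,v0) N2.N1=(alive,v0) N2.N2=(alive,v0) N2.N3=(alive,v0) | N1.N0=(alive,v0) N1.N1=(alive,v0) N1.N2=(alive,v0) N1.N3=(alive,v0)
Op 3: gossip N0<->N3 -> N0.N0=(alive,v0) N0.N1=(alive,v0) N0.N2=(alive,v0) N0.N3=(suspect,v1) | N3.N0=(alive,v0) N3.N1=(alive,v0) N3.N2=(alive,v0) N3.N3=(suspect,v1)
Op 4: N2 marks N2=dead -> (dead,v1)
Op 5: gossip N2<->N1 -> N2.N0=(alive,v0) N2.N1=(alive,v0) N2.N2=(dead,v1) N2.N3=(alive,v0) | N1.N0=(alive,v0) N1.N1=(alive,v0) N1.N2=(dead,v1) N1.N3=(alive,v0)
Op 6: gossip N1<->N2 -> N1.N0=(alive,v0) N1.N1=(alive,v0) N1.N2=(dead,v1) N1.N3=(alive,v0) | N2.N0=(alive,v0) N2.N1=(alive,v0) N2.N2=(dead,v1) N2.N3=(alive,v0)
Op 7: N2 marks N1=dead -> (dead,v1)
Op 8: gossip N1<->N0 -> N1.N0=(alive,v0) N1.N1=(alive,v0) N1.N2=(dead,v1) N1.N3=(suspect,v1) | N0.N0=(alive,v0) N0.N1=(alive,v0) N0.N2=(dead,v1) N0.N3=(suspect,v1)
Op 9: N3 marks N3=alive -> (alive,v2)
Op 10: N3 marks N2=suspect -> (suspect,v1)
Op 11: N0 marks N1=alive -> (alive,v1)
Op 12: N0 marks N1=dead -> (dead,v2)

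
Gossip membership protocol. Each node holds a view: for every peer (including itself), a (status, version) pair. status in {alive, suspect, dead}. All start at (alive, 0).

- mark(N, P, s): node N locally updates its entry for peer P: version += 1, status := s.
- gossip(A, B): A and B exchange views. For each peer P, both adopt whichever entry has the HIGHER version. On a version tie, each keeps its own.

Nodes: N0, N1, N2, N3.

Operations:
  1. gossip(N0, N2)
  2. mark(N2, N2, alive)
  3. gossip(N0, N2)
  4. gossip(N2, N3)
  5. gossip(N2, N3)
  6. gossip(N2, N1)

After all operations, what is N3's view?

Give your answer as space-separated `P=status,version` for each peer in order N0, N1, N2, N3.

Answer: N0=alive,0 N1=alive,0 N2=alive,1 N3=alive,0

Derivation:
Op 1: gossip N0<->N2 -> N0.N0=(alive,v0) N0.N1=(alive,v0) N0.N2=(alive,v0) N0.N3=(alive,v0) | N2.N0=(alive,v0) N2.N1=(alive,v0) N2.N2=(alive,v0) N2.N3=(alive,v0)
Op 2: N2 marks N2=alive -> (alive,v1)
Op 3: gossip N0<->N2 -> N0.N0=(alive,v0) N0.N1=(alive,v0) N0.N2=(alive,v1) N0.N3=(alive,v0) | N2.N0=(alive,v0) N2.N1=(alive,v0) N2.N2=(alive,v1) N2.N3=(alive,v0)
Op 4: gossip N2<->N3 -> N2.N0=(alive,v0) N2.N1=(alive,v0) N2.N2=(alive,v1) N2.N3=(alive,v0) | N3.N0=(alive,v0) N3.N1=(alive,v0) N3.N2=(alive,v1) N3.N3=(alive,v0)
Op 5: gossip N2<->N3 -> N2.N0=(alive,v0) N2.N1=(alive,v0) N2.N2=(alive,v1) N2.N3=(alive,v0) | N3.N0=(alive,v0) N3.N1=(alive,v0) N3.N2=(alive,v1) N3.N3=(alive,v0)
Op 6: gossip N2<->N1 -> N2.N0=(alive,v0) N2.N1=(alive,v0) N2.N2=(alive,v1) N2.N3=(alive,v0) | N1.N0=(alive,v0) N1.N1=(alive,v0) N1.N2=(alive,v1) N1.N3=(alive,v0)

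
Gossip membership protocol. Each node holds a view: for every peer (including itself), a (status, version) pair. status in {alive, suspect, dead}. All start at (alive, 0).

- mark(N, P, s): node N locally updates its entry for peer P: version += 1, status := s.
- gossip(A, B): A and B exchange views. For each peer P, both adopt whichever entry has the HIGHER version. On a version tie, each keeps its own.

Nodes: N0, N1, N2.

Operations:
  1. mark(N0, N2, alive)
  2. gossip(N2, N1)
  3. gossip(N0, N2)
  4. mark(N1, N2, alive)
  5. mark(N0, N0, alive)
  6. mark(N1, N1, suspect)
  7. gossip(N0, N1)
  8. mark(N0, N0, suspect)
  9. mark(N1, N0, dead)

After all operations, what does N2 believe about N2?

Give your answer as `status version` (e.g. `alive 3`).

Answer: alive 1

Derivation:
Op 1: N0 marks N2=alive -> (alive,v1)
Op 2: gossip N2<->N1 -> N2.N0=(alive,v0) N2.N1=(alive,v0) N2.N2=(alive,v0) | N1.N0=(alive,v0) N1.N1=(alive,v0) N1.N2=(alive,v0)
Op 3: gossip N0<->N2 -> N0.N0=(alive,v0) N0.N1=(alive,v0) N0.N2=(alive,v1) | N2.N0=(alive,v0) N2.N1=(alive,v0) N2.N2=(alive,v1)
Op 4: N1 marks N2=alive -> (alive,v1)
Op 5: N0 marks N0=alive -> (alive,v1)
Op 6: N1 marks N1=suspect -> (suspect,v1)
Op 7: gossip N0<->N1 -> N0.N0=(alive,v1) N0.N1=(suspect,v1) N0.N2=(alive,v1) | N1.N0=(alive,v1) N1.N1=(suspect,v1) N1.N2=(alive,v1)
Op 8: N0 marks N0=suspect -> (suspect,v2)
Op 9: N1 marks N0=dead -> (dead,v2)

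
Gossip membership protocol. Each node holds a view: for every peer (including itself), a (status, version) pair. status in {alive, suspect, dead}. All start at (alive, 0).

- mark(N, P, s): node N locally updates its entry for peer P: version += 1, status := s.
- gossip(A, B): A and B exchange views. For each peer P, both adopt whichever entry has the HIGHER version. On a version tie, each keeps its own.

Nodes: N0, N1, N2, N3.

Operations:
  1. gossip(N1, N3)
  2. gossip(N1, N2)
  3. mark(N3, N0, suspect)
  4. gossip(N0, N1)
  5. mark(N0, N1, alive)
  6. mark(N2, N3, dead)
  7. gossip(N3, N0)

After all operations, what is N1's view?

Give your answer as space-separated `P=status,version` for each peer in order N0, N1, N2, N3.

Op 1: gossip N1<->N3 -> N1.N0=(alive,v0) N1.N1=(alive,v0) N1.N2=(alive,v0) N1.N3=(alive,v0) | N3.N0=(alive,v0) N3.N1=(alive,v0) N3.N2=(alive,v0) N3.N3=(alive,v0)
Op 2: gossip N1<->N2 -> N1.N0=(alive,v0) N1.N1=(alive,v0) N1.N2=(alive,v0) N1.N3=(alive,v0) | N2.N0=(alive,v0) N2.N1=(alive,v0) N2.N2=(alive,v0) N2.N3=(alive,v0)
Op 3: N3 marks N0=suspect -> (suspect,v1)
Op 4: gossip N0<->N1 -> N0.N0=(alive,v0) N0.N1=(alive,v0) N0.N2=(alive,v0) N0.N3=(alive,v0) | N1.N0=(alive,v0) N1.N1=(alive,v0) N1.N2=(alive,v0) N1.N3=(alive,v0)
Op 5: N0 marks N1=alive -> (alive,v1)
Op 6: N2 marks N3=dead -> (dead,v1)
Op 7: gossip N3<->N0 -> N3.N0=(suspect,v1) N3.N1=(alive,v1) N3.N2=(alive,v0) N3.N3=(alive,v0) | N0.N0=(suspect,v1) N0.N1=(alive,v1) N0.N2=(alive,v0) N0.N3=(alive,v0)

Answer: N0=alive,0 N1=alive,0 N2=alive,0 N3=alive,0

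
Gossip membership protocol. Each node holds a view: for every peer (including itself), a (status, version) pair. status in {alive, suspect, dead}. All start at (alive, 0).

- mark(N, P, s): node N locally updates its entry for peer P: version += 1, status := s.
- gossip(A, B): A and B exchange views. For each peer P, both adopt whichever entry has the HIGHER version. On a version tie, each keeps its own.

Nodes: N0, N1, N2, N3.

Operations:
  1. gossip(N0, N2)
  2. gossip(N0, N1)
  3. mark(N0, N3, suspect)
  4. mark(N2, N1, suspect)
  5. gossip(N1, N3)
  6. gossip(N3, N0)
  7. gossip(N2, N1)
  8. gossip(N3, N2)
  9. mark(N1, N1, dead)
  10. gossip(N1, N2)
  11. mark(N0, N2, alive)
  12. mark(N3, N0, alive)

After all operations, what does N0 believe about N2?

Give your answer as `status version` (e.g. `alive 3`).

Op 1: gossip N0<->N2 -> N0.N0=(alive,v0) N0.N1=(alive,v0) N0.N2=(alive,v0) N0.N3=(alive,v0) | N2.N0=(alive,v0) N2.N1=(alive,v0) N2.N2=(alive,v0) N2.N3=(alive,v0)
Op 2: gossip N0<->N1 -> N0.N0=(alive,v0) N0.N1=(alive,v0) N0.N2=(alive,v0) N0.N3=(alive,v0) | N1.N0=(alive,v0) N1.N1=(alive,v0) N1.N2=(alive,v0) N1.N3=(alive,v0)
Op 3: N0 marks N3=suspect -> (suspect,v1)
Op 4: N2 marks N1=suspect -> (suspect,v1)
Op 5: gossip N1<->N3 -> N1.N0=(alive,v0) N1.N1=(alive,v0) N1.N2=(alive,v0) N1.N3=(alive,v0) | N3.N0=(alive,v0) N3.N1=(alive,v0) N3.N2=(alive,v0) N3.N3=(alive,v0)
Op 6: gossip N3<->N0 -> N3.N0=(alive,v0) N3.N1=(alive,v0) N3.N2=(alive,v0) N3.N3=(suspect,v1) | N0.N0=(alive,v0) N0.N1=(alive,v0) N0.N2=(alive,v0) N0.N3=(suspect,v1)
Op 7: gossip N2<->N1 -> N2.N0=(alive,v0) N2.N1=(suspect,v1) N2.N2=(alive,v0) N2.N3=(alive,v0) | N1.N0=(alive,v0) N1.N1=(suspect,v1) N1.N2=(alive,v0) N1.N3=(alive,v0)
Op 8: gossip N3<->N2 -> N3.N0=(alive,v0) N3.N1=(suspect,v1) N3.N2=(alive,v0) N3.N3=(suspect,v1) | N2.N0=(alive,v0) N2.N1=(suspect,v1) N2.N2=(alive,v0) N2.N3=(suspect,v1)
Op 9: N1 marks N1=dead -> (dead,v2)
Op 10: gossip N1<->N2 -> N1.N0=(alive,v0) N1.N1=(dead,v2) N1.N2=(alive,v0) N1.N3=(suspect,v1) | N2.N0=(alive,v0) N2.N1=(dead,v2) N2.N2=(alive,v0) N2.N3=(suspect,v1)
Op 11: N0 marks N2=alive -> (alive,v1)
Op 12: N3 marks N0=alive -> (alive,v1)

Answer: alive 1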